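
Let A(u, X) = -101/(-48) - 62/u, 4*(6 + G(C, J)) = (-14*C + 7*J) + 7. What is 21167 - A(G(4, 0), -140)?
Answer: 74149891/3504 ≈ 21162.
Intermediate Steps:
G(C, J) = -17/4 - 7*C/2 + 7*J/4 (G(C, J) = -6 + ((-14*C + 7*J) + 7)/4 = -6 + (7 - 14*C + 7*J)/4 = -6 + (7/4 - 7*C/2 + 7*J/4) = -17/4 - 7*C/2 + 7*J/4)
A(u, X) = 101/48 - 62/u (A(u, X) = -101*(-1/48) - 62/u = 101/48 - 62/u)
21167 - A(G(4, 0), -140) = 21167 - (101/48 - 62/(-17/4 - 7/2*4 + (7/4)*0)) = 21167 - (101/48 - 62/(-17/4 - 14 + 0)) = 21167 - (101/48 - 62/(-73/4)) = 21167 - (101/48 - 62*(-4/73)) = 21167 - (101/48 + 248/73) = 21167 - 1*19277/3504 = 21167 - 19277/3504 = 74149891/3504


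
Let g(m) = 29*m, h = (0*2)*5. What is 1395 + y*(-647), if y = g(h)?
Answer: 1395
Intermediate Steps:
h = 0 (h = 0*5 = 0)
y = 0 (y = 29*0 = 0)
1395 + y*(-647) = 1395 + 0*(-647) = 1395 + 0 = 1395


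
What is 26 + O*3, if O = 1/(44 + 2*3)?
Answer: 1303/50 ≈ 26.060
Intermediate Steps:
O = 1/50 (O = 1/(44 + 6) = 1/50 ≈ 0.020000)
26 + O*3 = 26 + (1/50)*3 = 26 + 3/50 = 1303/50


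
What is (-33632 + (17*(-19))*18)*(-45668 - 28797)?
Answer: 2937346390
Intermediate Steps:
(-33632 + (17*(-19))*18)*(-45668 - 28797) = (-33632 - 323*18)*(-74465) = (-33632 - 5814)*(-74465) = -39446*(-74465) = 2937346390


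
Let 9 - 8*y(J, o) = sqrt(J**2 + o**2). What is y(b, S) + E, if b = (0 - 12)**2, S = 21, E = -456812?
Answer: -3654487/8 - 3*sqrt(2353)/8 ≈ -4.5683e+5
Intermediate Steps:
b = 144 (b = (-12)**2 = 144)
y(J, o) = 9/8 - sqrt(J**2 + o**2)/8
y(b, S) + E = (9/8 - sqrt(144**2 + 21**2)/8) - 456812 = (9/8 - sqrt(20736 + 441)/8) - 456812 = (9/8 - 3*sqrt(2353)/8) - 456812 = -3654487/8 - 3*sqrt(2353)/8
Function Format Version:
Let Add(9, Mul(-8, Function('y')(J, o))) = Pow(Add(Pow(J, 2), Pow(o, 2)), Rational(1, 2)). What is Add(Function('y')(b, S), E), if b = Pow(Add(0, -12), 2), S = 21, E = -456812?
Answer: Add(Rational(-3654487, 8), Mul(Rational(-3, 8), Pow(2353, Rational(1, 2)))) ≈ -4.5683e+5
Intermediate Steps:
b = 144 (b = Pow(-12, 2) = 144)
Function('y')(J, o) = Add(Rational(9, 8), Mul(Rational(-1, 8), Pow(Add(Pow(J, 2), Pow(o, 2)), Rational(1, 2))))
Add(Function('y')(b, S), E) = Add(Add(Rational(9, 8), Mul(Rational(-1, 8), Pow(Add(Pow(144, 2), Pow(21, 2)), Rational(1, 2)))), -456812) = Add(Add(Rational(9, 8), Mul(Rational(-1, 8), Pow(Add(20736, 441), Rational(1, 2)))), -456812) = Add(Add(Rational(9, 8), Mul(Rational(-1, 8), Pow(21177, Rational(1, 2)))), -456812) = Add(Add(Rational(9, 8), Mul(Rational(-1, 8), Mul(3, Pow(2353, Rational(1, 2))))), -456812) = Add(Add(Rational(9, 8), Mul(Rational(-3, 8), Pow(2353, Rational(1, 2)))), -456812) = Add(Rational(-3654487, 8), Mul(Rational(-3, 8), Pow(2353, Rational(1, 2))))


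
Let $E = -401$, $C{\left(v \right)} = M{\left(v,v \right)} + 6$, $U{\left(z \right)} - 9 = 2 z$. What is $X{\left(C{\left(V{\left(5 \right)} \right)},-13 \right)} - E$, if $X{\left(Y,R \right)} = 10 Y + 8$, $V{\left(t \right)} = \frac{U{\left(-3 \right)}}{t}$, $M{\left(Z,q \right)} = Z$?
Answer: $475$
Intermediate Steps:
$U{\left(z \right)} = 9 + 2 z$
$V{\left(t \right)} = \frac{3}{t}$ ($V{\left(t \right)} = \frac{9 + 2 \left(-3\right)}{t} = \frac{9 - 6}{t} = \frac{3}{t}$)
$C{\left(v \right)} = 6 + v$ ($C{\left(v \right)} = v + 6 = 6 + v$)
$X{\left(Y,R \right)} = 8 + 10 Y$
$X{\left(C{\left(V{\left(5 \right)} \right)},-13 \right)} - E = \left(8 + 10 \left(6 + \frac{3}{5}\right)\right) - -401 = \left(8 + 10 \left(6 + 3 \cdot \frac{1}{5}\right)\right) + 401 = \left(8 + 10 \left(6 + \frac{3}{5}\right)\right) + 401 = \left(8 + 10 \cdot \frac{33}{5}\right) + 401 = \left(8 + 66\right) + 401 = 74 + 401 = 475$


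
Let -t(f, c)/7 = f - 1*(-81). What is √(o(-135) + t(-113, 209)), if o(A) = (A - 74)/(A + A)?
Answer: √1820670/90 ≈ 14.992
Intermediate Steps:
o(A) = (-74 + A)/(2*A) (o(A) = (-74 + A)/((2*A)) = (-74 + A)*(1/(2*A)) = (-74 + A)/(2*A))
t(f, c) = -567 - 7*f (t(f, c) = -7*(f - 1*(-81)) = -7*(f + 81) = -7*(81 + f) = -567 - 7*f)
√(o(-135) + t(-113, 209)) = √((½)*(-74 - 135)/(-135) + (-567 - 7*(-113))) = √((½)*(-1/135)*(-209) + (-567 + 791)) = √(209/270 + 224) = √(60689/270) = √1820670/90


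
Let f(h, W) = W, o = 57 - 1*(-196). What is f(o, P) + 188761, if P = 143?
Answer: 188904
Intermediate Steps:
o = 253 (o = 57 + 196 = 253)
f(o, P) + 188761 = 143 + 188761 = 188904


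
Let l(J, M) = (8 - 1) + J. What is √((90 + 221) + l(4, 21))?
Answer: √322 ≈ 17.944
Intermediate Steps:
l(J, M) = 7 + J
√((90 + 221) + l(4, 21)) = √((90 + 221) + (7 + 4)) = √(311 + 11) = √322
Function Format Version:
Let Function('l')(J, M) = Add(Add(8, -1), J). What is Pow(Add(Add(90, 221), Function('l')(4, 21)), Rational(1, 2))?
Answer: Pow(322, Rational(1, 2)) ≈ 17.944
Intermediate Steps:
Function('l')(J, M) = Add(7, J)
Pow(Add(Add(90, 221), Function('l')(4, 21)), Rational(1, 2)) = Pow(Add(Add(90, 221), Add(7, 4)), Rational(1, 2)) = Pow(Add(311, 11), Rational(1, 2)) = Pow(322, Rational(1, 2))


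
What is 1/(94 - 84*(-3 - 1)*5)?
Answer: 1/1774 ≈ 0.00056370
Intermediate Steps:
1/(94 - 84*(-3 - 1)*5) = 1/(94 - (-336)*5) = 1/(94 - 84*(-20)) = 1/(94 + 1680) = 1/1774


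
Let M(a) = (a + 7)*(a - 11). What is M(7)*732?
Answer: -40992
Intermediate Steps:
M(a) = (-11 + a)*(7 + a) (M(a) = (7 + a)*(-11 + a) = (-11 + a)*(7 + a))
M(7)*732 = (-77 + 7² - 4*7)*732 = (-77 + 49 - 28)*732 = -56*732 = -40992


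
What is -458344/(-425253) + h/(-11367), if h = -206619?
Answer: 10341705095/537094539 ≈ 19.255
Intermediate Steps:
-458344/(-425253) + h/(-11367) = -458344/(-425253) - 206619/(-11367) = -458344*(-1/425253) - 206619*(-1/11367) = 458344/425253 + 68873/3789 = 10341705095/537094539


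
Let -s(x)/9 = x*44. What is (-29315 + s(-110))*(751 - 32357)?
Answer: -450227470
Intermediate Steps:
s(x) = -396*x (s(x) = -9*x*44 = -396*x)
(-29315 + s(-110))*(751 - 32357) = (-29315 - 396*(-110))*(751 - 32357) = (-29315 + 43560)*(-31606) = 14245*(-31606) = -450227470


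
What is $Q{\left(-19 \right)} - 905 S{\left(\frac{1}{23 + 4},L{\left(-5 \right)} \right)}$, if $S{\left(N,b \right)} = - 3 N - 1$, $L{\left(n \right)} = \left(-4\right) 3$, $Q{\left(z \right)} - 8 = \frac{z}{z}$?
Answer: $\frac{9131}{9} \approx 1014.6$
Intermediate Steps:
$Q{\left(z \right)} = 9$ ($Q{\left(z \right)} = 8 + \frac{z}{z} = 8 + 1 = 9$)
$L{\left(n \right)} = -12$
$S{\left(N,b \right)} = -1 - 3 N$
$Q{\left(-19 \right)} - 905 S{\left(\frac{1}{23 + 4},L{\left(-5 \right)} \right)} = 9 - 905 \left(-1 - \frac{3}{23 + 4}\right) = 9 - 905 \left(-1 - \frac{3}{27}\right) = 9 - 905 \left(-1 - \frac{1}{9}\right) = 9 - - \frac{9050}{9} = 9 + \frac{9050}{9} = \frac{9131}{9}$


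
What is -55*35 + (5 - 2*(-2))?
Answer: -1916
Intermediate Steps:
-55*35 + (5 - 2*(-2)) = -1925 + (5 + 4) = -1925 + 9 = -1916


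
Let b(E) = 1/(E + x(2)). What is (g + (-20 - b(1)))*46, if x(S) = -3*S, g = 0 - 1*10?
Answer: -6854/5 ≈ -1370.8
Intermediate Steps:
g = -10 (g = 0 - 10 = -10)
b(E) = 1/(-6 + E) (b(E) = 1/(E - 3*2) = 1/(E - 6) = 1/(-6 + E))
(g + (-20 - b(1)))*46 = (-10 + (-20 - 1/(-6 + 1)))*46 = (-10 + (-20 - 1/(-5)))*46 = (-10 + (-20 - 1*(-1/5)))*46 = (-10 + (-20 + 1/5))*46 = (-10 - 99/5)*46 = -149/5*46 = -6854/5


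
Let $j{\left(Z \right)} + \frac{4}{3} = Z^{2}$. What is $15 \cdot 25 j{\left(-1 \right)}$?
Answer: $-125$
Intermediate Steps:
$j{\left(Z \right)} = - \frac{4}{3} + Z^{2}$
$15 \cdot 25 j{\left(-1 \right)} = 15 \cdot 25 \left(- \frac{4}{3} + \left(-1\right)^{2}\right) = 375 \left(- \frac{4}{3} + 1\right) = 375 \left(- \frac{1}{3}\right) = -125$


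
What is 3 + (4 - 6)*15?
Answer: -27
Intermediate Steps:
3 + (4 - 6)*15 = 3 - 2*15 = 3 - 30 = -27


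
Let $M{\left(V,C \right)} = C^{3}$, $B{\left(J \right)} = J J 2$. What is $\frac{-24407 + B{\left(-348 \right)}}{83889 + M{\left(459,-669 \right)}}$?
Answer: $- \frac{217801}{299334420} \approx -0.00072762$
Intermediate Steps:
$B{\left(J \right)} = 2 J^{2}$ ($B{\left(J \right)} = J^{2} \cdot 2 = 2 J^{2}$)
$\frac{-24407 + B{\left(-348 \right)}}{83889 + M{\left(459,-669 \right)}} = \frac{-24407 + 2 \left(-348\right)^{2}}{83889 + \left(-669\right)^{3}} = \frac{-24407 + 2 \cdot 121104}{83889 - 299418309} = \frac{-24407 + 242208}{-299334420} = 217801 \left(- \frac{1}{299334420}\right) = - \frac{217801}{299334420}$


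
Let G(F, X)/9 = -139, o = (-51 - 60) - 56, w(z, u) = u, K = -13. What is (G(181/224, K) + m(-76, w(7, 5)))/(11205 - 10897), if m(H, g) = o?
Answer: -709/154 ≈ -4.6039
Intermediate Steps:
o = -167 (o = -111 - 56 = -167)
G(F, X) = -1251 (G(F, X) = 9*(-139) = -1251)
m(H, g) = -167
(G(181/224, K) + m(-76, w(7, 5)))/(11205 - 10897) = (-1251 - 167)/(11205 - 10897) = -1418/308 = -1418*1/308 = -709/154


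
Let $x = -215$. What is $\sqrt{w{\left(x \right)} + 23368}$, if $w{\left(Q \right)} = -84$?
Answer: $2 \sqrt{5821} \approx 152.59$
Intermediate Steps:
$\sqrt{w{\left(x \right)} + 23368} = \sqrt{-84 + 23368} = \sqrt{23284} = 2 \sqrt{5821}$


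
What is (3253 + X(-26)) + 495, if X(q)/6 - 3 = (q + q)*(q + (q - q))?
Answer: 11878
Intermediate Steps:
X(q) = 18 + 12*q² (X(q) = 18 + 6*((q + q)*(q + (q - q))) = 18 + 6*((2*q)*(q + 0)) = 18 + 6*((2*q)*q) = 18 + 6*(2*q²) = 18 + 12*q²)
(3253 + X(-26)) + 495 = (3253 + (18 + 12*(-26)²)) + 495 = (3253 + (18 + 12*676)) + 495 = (3253 + (18 + 8112)) + 495 = (3253 + 8130) + 495 = 11383 + 495 = 11878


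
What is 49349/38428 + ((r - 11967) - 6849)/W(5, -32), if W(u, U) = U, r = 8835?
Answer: 96282259/307424 ≈ 313.19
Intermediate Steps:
49349/38428 + ((r - 11967) - 6849)/W(5, -32) = 49349/38428 + ((8835 - 11967) - 6849)/(-32) = 49349*(1/38428) + (-3132 - 6849)*(-1/32) = 49349/38428 - 9981*(-1/32) = 49349/38428 + 9981/32 = 96282259/307424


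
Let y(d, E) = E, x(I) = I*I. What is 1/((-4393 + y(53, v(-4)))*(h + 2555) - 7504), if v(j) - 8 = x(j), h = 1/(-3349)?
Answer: -197/2200548646 ≈ -8.9523e-8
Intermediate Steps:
h = -1/3349 ≈ -0.00029860
x(I) = I²
v(j) = 8 + j²
1/((-4393 + y(53, v(-4)))*(h + 2555) - 7504) = 1/((-4393 + (8 + (-4)²))*(-1/3349 + 2555) - 7504) = 1/((-4393 + (8 + 16))*(8556694/3349) - 7504) = 1/((-4393 + 24)*(8556694/3349) - 7504) = 1/(-4369*8556694/3349 - 7504) = 1/(-2199070358/197 - 7504) = 1/(-2200548646/197) = -197/2200548646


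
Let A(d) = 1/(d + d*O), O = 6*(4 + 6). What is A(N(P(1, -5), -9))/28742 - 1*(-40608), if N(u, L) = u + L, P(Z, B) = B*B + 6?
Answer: 1566322192513/38571764 ≈ 40608.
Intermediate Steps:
O = 60 (O = 6*10 = 60)
P(Z, B) = 6 + B² (P(Z, B) = B² + 6 = 6 + B²)
N(u, L) = L + u
A(d) = 1/(61*d) (A(d) = 1/(d + d*60) = 1/(d + 60*d) = 1/(61*d))
A(N(P(1, -5), -9))/28742 - 1*(-40608) = (1/(61*(-9 + (6 + (-5)²))))/28742 - 1*(-40608) = (1/(61*(-9 + (6 + 25))))*(1/28742) + 40608 = (1/(61*(-9 + 31)))*(1/28742) + 40608 = ((1/61)/22)*(1/28742) + 40608 = ((1/61)*(1/22))*(1/28742) + 40608 = (1/1342)*(1/28742) + 40608 = 1/38571764 + 40608 = 1566322192513/38571764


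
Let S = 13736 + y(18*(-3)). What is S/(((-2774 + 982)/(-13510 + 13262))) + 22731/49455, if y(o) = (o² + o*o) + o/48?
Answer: 1632825341/602880 ≈ 2708.4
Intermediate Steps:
y(o) = 2*o² + o/48 (y(o) = (o² + o²) + o*(1/48) = 2*o² + o/48)
S = 156535/8 (S = 13736 + (18*(-3))*(1 + 96*(18*(-3)))/48 = 13736 + (1/48)*(-54)*(1 + 96*(-54)) = 13736 + (1/48)*(-54)*(1 - 5184) = 13736 + (1/48)*(-54)*(-5183) = 13736 + 46647/8 = 156535/8 ≈ 19567.)
S/(((-2774 + 982)/(-13510 + 13262))) + 22731/49455 = 156535/(8*(((-2774 + 982)/(-13510 + 13262)))) + 22731/49455 = 156535/(8*((-1792/(-248)))) + 22731*(1/49455) = 156535/(8*((-1792*(-1/248)))) + 7577/16485 = 156535/(8*(224/31)) + 7577/16485 = (156535/8)*(31/224) + 7577/16485 = 4852585/1792 + 7577/16485 = 1632825341/602880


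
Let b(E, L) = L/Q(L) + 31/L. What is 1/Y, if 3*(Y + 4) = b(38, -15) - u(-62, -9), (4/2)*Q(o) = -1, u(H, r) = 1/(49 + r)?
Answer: 360/1909 ≈ 0.18858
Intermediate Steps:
Q(o) = -½ (Q(o) = (½)*(-1) = -½)
b(E, L) = -2*L + 31/L (b(E, L) = L/(-½) + 31/L = L*(-2) + 31/L = -2*L + 31/L)
Y = 1909/360 (Y = -4 + ((-2*(-15) + 31/(-15)) - 1/(49 - 9))/3 = -4 + ((30 + 31*(-1/15)) - 1/40)/3 = -4 + ((30 - 31/15) - 1*1/40)/3 = -4 + (419/15 - 1/40)/3 = -4 + (⅓)*(3349/120) = -4 + 3349/360 = 1909/360 ≈ 5.3028)
1/Y = 1/(1909/360) = 360/1909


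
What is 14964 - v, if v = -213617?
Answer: 228581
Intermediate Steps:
14964 - v = 14964 - 1*(-213617) = 14964 + 213617 = 228581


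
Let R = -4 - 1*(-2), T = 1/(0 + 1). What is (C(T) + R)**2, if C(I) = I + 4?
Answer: 9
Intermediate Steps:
T = 1 (T = 1/1 = 1)
R = -2 (R = -4 + 2 = -2)
C(I) = 4 + I
(C(T) + R)**2 = ((4 + 1) - 2)**2 = (5 - 2)**2 = 3**2 = 9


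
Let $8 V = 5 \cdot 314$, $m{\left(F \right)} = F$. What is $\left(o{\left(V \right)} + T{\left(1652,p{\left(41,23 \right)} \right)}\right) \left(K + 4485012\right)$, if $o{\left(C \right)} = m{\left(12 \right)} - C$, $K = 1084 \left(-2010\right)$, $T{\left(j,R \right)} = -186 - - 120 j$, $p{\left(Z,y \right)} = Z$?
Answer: $456321677097$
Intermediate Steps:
$T{\left(j,R \right)} = -186 + 120 j$
$K = -2178840$
$V = \frac{785}{4}$ ($V = \frac{5 \cdot 314}{8} = \frac{1}{8} \cdot 1570 = \frac{785}{4} \approx 196.25$)
$o{\left(C \right)} = 12 - C$
$\left(o{\left(V \right)} + T{\left(1652,p{\left(41,23 \right)} \right)}\right) \left(K + 4485012\right) = \left(\left(12 - \frac{785}{4}\right) + \left(-186 + 120 \cdot 1652\right)\right) \left(-2178840 + 4485012\right) = \left(\left(12 - \frac{785}{4}\right) + \left(-186 + 198240\right)\right) 2306172 = \left(- \frac{737}{4} + 198054\right) 2306172 = \frac{791479}{4} \cdot 2306172 = 456321677097$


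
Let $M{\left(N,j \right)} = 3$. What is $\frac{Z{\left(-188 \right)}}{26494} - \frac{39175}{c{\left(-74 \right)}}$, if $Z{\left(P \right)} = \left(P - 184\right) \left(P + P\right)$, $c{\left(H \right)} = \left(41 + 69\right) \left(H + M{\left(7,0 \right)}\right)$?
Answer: $\frac{213030277}{20691814} \approx 10.295$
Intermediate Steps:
$c{\left(H \right)} = 330 + 110 H$ ($c{\left(H \right)} = \left(41 + 69\right) \left(H + 3\right) = 110 \left(3 + H\right) = 330 + 110 H$)
$Z{\left(P \right)} = 2 P \left(-184 + P\right)$ ($Z{\left(P \right)} = \left(-184 + P\right) 2 P = 2 P \left(-184 + P\right)$)
$\frac{Z{\left(-188 \right)}}{26494} - \frac{39175}{c{\left(-74 \right)}} = \frac{2 \left(-188\right) \left(-184 - 188\right)}{26494} - \frac{39175}{330 + 110 \left(-74\right)} = 2 \left(-188\right) \left(-372\right) \frac{1}{26494} - \frac{39175}{330 - 8140} = 139872 \cdot \frac{1}{26494} - \frac{39175}{-7810} = \frac{69936}{13247} - - \frac{7835}{1562} = \frac{69936}{13247} + \frac{7835}{1562} = \frac{213030277}{20691814}$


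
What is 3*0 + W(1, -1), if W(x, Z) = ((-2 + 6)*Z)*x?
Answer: -4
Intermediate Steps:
W(x, Z) = 4*Z*x (W(x, Z) = (4*Z)*x = 4*Z*x)
3*0 + W(1, -1) = 3*0 + 4*(-1)*1 = 0 - 4 = -4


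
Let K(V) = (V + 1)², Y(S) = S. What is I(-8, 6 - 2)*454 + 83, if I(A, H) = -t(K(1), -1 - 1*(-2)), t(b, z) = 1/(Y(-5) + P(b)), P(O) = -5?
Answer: 642/5 ≈ 128.40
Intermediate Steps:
K(V) = (1 + V)²
t(b, z) = -⅒ (t(b, z) = 1/(-5 - 5) = 1/(-10) = -⅒)
I(A, H) = ⅒ (I(A, H) = -1*(-⅒) = ⅒)
I(-8, 6 - 2)*454 + 83 = (⅒)*454 + 83 = 227/5 + 83 = 642/5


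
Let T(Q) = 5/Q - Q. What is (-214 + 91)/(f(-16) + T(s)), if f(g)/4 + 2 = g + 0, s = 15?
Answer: 369/260 ≈ 1.4192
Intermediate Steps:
T(Q) = -Q + 5/Q
f(g) = -8 + 4*g (f(g) = -8 + 4*(g + 0) = -8 + 4*g)
(-214 + 91)/(f(-16) + T(s)) = (-214 + 91)/((-8 + 4*(-16)) + (-1*15 + 5/15)) = -123/((-8 - 64) + (-15 + 5*(1/15))) = -123/(-72 + (-15 + 1/3)) = -123/(-72 - 44/3) = -123/(-260/3) = -123*(-3/260) = 369/260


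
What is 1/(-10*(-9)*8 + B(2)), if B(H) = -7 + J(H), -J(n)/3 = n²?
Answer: 1/701 ≈ 0.0014265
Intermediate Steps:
J(n) = -3*n²
B(H) = -7 - 3*H²
1/(-10*(-9)*8 + B(2)) = 1/(-10*(-9)*8 + (-7 - 3*2²)) = 1/(90*8 + (-7 - 3*4)) = 1/(720 + (-7 - 12)) = 1/(720 - 19) = 1/701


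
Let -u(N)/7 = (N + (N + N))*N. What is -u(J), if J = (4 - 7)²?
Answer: 1701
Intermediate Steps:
J = 9 (J = (-3)² = 9)
u(N) = -21*N² (u(N) = -7*(N + (N + N))*N = -7*(N + 2*N)*N = -7*3*N*N = -21*N²)
-u(J) = -(-21)*9² = -(-21)*81 = -1*(-1701) = 1701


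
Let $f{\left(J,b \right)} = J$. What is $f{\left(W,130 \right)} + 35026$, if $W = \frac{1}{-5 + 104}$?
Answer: $\frac{3467575}{99} \approx 35026.0$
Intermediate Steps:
$W = \frac{1}{99} \approx 0.010101$
$f{\left(W,130 \right)} + 35026 = \frac{1}{99} + 35026 = \frac{3467575}{99}$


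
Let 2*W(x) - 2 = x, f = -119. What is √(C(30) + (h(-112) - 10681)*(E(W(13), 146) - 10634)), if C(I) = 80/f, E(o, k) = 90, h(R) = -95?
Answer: 4*√100562698229/119 ≈ 10659.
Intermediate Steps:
W(x) = 1 + x/2
C(I) = -80/119 (C(I) = 80/(-119) = 80*(-1/119) = -80/119)
√(C(30) + (h(-112) - 10681)*(E(W(13), 146) - 10634)) = √(-80/119 + (-95 - 10681)*(90 - 10634)) = √(-80/119 - 10776*(-10544)) = √(-80/119 + 113622144) = √(13521035056/119) = 4*√100562698229/119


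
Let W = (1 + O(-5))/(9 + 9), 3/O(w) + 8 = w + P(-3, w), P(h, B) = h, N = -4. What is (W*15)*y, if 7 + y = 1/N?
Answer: -1885/384 ≈ -4.9089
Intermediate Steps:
O(w) = 3/(-11 + w) (O(w) = 3/(-8 + (w - 3)) = 3/(-8 + (-3 + w)) = 3/(-11 + w))
y = -29/4 (y = -7 + 1/(-4) = -7 - ¼ = -29/4 ≈ -7.2500)
W = 13/288 (W = (1 + 3/(-11 - 5))/(9 + 9) = (1 + 3/(-16))/18 = (1 + 3*(-1/16))*(1/18) = (1 - 3/16)*(1/18) = (13/16)*(1/18) = 13/288 ≈ 0.045139)
(W*15)*y = ((13/288)*15)*(-29/4) = (65/96)*(-29/4) = -1885/384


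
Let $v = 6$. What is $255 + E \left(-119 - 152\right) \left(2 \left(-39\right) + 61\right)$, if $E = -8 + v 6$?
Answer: $129251$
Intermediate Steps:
$E = 28$ ($E = -8 + 6 \cdot 6 = -8 + 36 = 28$)
$255 + E \left(-119 - 152\right) \left(2 \left(-39\right) + 61\right) = 255 + 28 \left(-119 - 152\right) \left(2 \left(-39\right) + 61\right) = 255 + 28 \left(- 271 \left(-78 + 61\right)\right) = 255 + 28 \left(\left(-271\right) \left(-17\right)\right) = 255 + 28 \cdot 4607 = 255 + 128996 = 129251$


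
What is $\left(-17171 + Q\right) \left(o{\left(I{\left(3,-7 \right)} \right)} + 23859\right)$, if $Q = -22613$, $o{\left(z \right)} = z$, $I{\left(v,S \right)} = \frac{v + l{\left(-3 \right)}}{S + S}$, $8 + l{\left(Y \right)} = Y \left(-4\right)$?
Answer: $-949186564$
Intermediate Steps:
$l{\left(Y \right)} = -8 - 4 Y$ ($l{\left(Y \right)} = -8 + Y \left(-4\right) = -8 - 4 Y$)
$I{\left(v,S \right)} = \frac{4 + v}{2 S}$ ($I{\left(v,S \right)} = \frac{v - -4}{S + S} = \frac{v + \left(-8 + 12\right)}{2 S} = \left(v + 4\right) \frac{1}{2 S} = \left(4 + v\right) \frac{1}{2 S} = \frac{4 + v}{2 S}$)
$\left(-17171 + Q\right) \left(o{\left(I{\left(3,-7 \right)} \right)} + 23859\right) = \left(-17171 - 22613\right) \left(\frac{4 + 3}{2 \left(-7\right)} + 23859\right) = - 39784 \left(\frac{1}{2} \left(- \frac{1}{7}\right) 7 + 23859\right) = - 39784 \left(- \frac{1}{2} + 23859\right) = \left(-39784\right) \frac{47717}{2} = -949186564$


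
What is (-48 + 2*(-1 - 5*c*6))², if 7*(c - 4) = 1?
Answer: 4368100/49 ≈ 89145.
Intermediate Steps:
c = 29/7 (c = 4 + (⅐)*1 = 4 + ⅐ = 29/7 ≈ 4.1429)
(-48 + 2*(-1 - 5*c*6))² = (-48 + 2*(-1 - 5*29/7*6))² = (-48 + 2*(-1 - 145/7*6))² = (-48 + 2*(-1 - 870/7))² = (-48 + 2*(-877/7))² = (-48 - 1754/7)² = (-2090/7)² = 4368100/49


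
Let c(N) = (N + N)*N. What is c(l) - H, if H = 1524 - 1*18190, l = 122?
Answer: 46434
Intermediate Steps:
c(N) = 2*N² (c(N) = (2*N)*N = 2*N²)
H = -16666 (H = 1524 - 18190 = -16666)
c(l) - H = 2*122² - 1*(-16666) = 2*14884 + 16666 = 29768 + 16666 = 46434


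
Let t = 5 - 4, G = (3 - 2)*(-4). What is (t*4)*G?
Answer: -16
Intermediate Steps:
G = -4 (G = 1*(-4) = -4)
t = 1
(t*4)*G = (1*4)*(-4) = 4*(-4) = -16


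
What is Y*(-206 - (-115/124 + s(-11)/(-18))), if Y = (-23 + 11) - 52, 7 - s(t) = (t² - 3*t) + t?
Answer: 3796688/279 ≈ 13608.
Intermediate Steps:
s(t) = 7 - t² + 2*t (s(t) = 7 - ((t² - 3*t) + t) = 7 - (t² - 2*t) = 7 + (-t² + 2*t) = 7 - t² + 2*t)
Y = -64 (Y = -12 - 52 = -64)
Y*(-206 - (-115/124 + s(-11)/(-18))) = -64*(-206 - (-115/124 + (7 - 1*(-11)² + 2*(-11))/(-18))) = -64*(-206 - (-115*1/124 + (7 - 1*121 - 22)*(-1/18))) = -64*(-206 - (-115/124 + (7 - 121 - 22)*(-1/18))) = -64*(-206 - (-115/124 - 136*(-1/18))) = -64*(-206 - (-115/124 + 68/9)) = -64*(-206 - 1*7397/1116) = -64*(-206 - 7397/1116) = -64*(-237293/1116) = 3796688/279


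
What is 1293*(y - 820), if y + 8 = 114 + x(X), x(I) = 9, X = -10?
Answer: -911565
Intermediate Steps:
y = 115 (y = -8 + (114 + 9) = -8 + 123 = 115)
1293*(y - 820) = 1293*(115 - 820) = 1293*(-705) = -911565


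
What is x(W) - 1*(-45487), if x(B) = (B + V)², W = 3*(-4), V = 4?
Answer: 45551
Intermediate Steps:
W = -12
x(B) = (4 + B)² (x(B) = (B + 4)² = (4 + B)²)
x(W) - 1*(-45487) = (4 - 12)² - 1*(-45487) = (-8)² + 45487 = 64 + 45487 = 45551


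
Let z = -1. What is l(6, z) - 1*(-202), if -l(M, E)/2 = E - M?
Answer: 216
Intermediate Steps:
l(M, E) = -2*E + 2*M (l(M, E) = -2*(E - M) = -2*E + 2*M)
l(6, z) - 1*(-202) = (-2*(-1) + 2*6) - 1*(-202) = (2 + 12) + 202 = 14 + 202 = 216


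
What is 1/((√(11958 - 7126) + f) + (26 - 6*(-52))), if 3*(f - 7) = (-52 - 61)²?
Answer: 10353/47626732 - 9*√302/47626732 ≈ 0.00021409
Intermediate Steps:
f = 12790/3 (f = 7 + (-52 - 61)²/3 = 7 + (⅓)*(-113)² = 7 + (⅓)*12769 = 7 + 12769/3 = 12790/3 ≈ 4263.3)
1/((√(11958 - 7126) + f) + (26 - 6*(-52))) = 1/((√(11958 - 7126) + 12790/3) + (26 - 6*(-52))) = 1/((√4832 + 12790/3) + (26 + 312)) = 1/((4*√302 + 12790/3) + 338) = 1/((12790/3 + 4*√302) + 338) = 1/(13804/3 + 4*√302)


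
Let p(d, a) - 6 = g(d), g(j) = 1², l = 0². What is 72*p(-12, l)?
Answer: 504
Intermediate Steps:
l = 0
g(j) = 1
p(d, a) = 7 (p(d, a) = 6 + 1 = 7)
72*p(-12, l) = 72*7 = 504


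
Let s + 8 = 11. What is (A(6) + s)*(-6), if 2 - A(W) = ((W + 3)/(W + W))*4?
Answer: -12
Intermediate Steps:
s = 3 (s = -8 + 11 = 3)
A(W) = 2 - 2*(3 + W)/W (A(W) = 2 - (W + 3)/(W + W)*4 = 2 - (3 + W)/((2*W))*4 = 2 - (3 + W)*(1/(2*W))*4 = 2 - (3 + W)/(2*W)*4 = 2 - 2*(3 + W)/W)
(A(6) + s)*(-6) = (-6/6 + 3)*(-6) = (-6*1/6 + 3)*(-6) = (-1 + 3)*(-6) = 2*(-6) = -12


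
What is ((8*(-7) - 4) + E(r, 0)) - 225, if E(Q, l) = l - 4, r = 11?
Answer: -289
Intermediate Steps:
E(Q, l) = -4 + l
((8*(-7) - 4) + E(r, 0)) - 225 = ((8*(-7) - 4) + (-4 + 0)) - 225 = ((-56 - 4) - 4) - 225 = (-60 - 4) - 225 = -64 - 225 = -289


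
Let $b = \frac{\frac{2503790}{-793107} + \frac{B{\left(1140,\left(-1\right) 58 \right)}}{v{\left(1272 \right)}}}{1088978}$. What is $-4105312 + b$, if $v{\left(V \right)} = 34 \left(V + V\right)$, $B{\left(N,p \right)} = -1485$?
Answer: $- \frac{102228462008865052784509}{24901508584193472} \approx -4.1053 \cdot 10^{6}$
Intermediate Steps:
$v{\left(V \right)} = 68 V$ ($v{\left(V \right)} = 34 \cdot 2 V = 68 V$)
$b = - \frac{72581861245}{24901508584193472}$ ($b = \frac{\frac{2503790}{-793107} - \frac{1485}{68 \cdot 1272}}{1088978} = \left(2503790 \left(- \frac{1}{793107}\right) - \frac{1485}{86496}\right) \frac{1}{1088978} = \left(- \frac{2503790}{793107} - \frac{495}{28832}\right) \frac{1}{1088978} = \left(- \frac{72581861245}{22866861024}\right) \frac{1}{1088978} = - \frac{72581861245}{24901508584193472} \approx -2.9148 \cdot 10^{-6}$)
$-4105312 + b = -4105312 - \frac{72581861245}{24901508584193472} = - \frac{102228462008865052784509}{24901508584193472}$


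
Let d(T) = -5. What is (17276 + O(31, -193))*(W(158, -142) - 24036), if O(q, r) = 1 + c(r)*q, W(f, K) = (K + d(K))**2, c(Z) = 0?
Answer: -41931279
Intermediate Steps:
W(f, K) = (-5 + K)**2 (W(f, K) = (K - 5)**2 = (-5 + K)**2)
O(q, r) = 1 (O(q, r) = 1 + 0*q = 1 + 0 = 1)
(17276 + O(31, -193))*(W(158, -142) - 24036) = (17276 + 1)*((-5 - 142)**2 - 24036) = 17277*((-147)**2 - 24036) = 17277*(21609 - 24036) = 17277*(-2427) = -41931279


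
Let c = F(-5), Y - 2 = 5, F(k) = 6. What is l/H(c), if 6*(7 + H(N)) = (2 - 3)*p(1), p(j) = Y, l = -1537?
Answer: 9222/49 ≈ 188.20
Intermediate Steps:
Y = 7 (Y = 2 + 5 = 7)
c = 6
p(j) = 7
H(N) = -49/6 (H(N) = -7 + ((2 - 3)*7)/6 = -7 + (-1*7)/6 = -7 + (⅙)*(-7) = -7 - 7/6 = -49/6)
l/H(c) = -1537/(-49/6) = -1537*(-6/49) = 9222/49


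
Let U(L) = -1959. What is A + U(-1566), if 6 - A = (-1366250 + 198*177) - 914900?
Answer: 2244151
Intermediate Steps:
A = 2246110 (A = 6 - ((-1366250 + 198*177) - 914900) = 6 - ((-1366250 + 35046) - 914900) = 6 - (-1331204 - 914900) = 6 - 1*(-2246104) = 6 + 2246104 = 2246110)
A + U(-1566) = 2246110 - 1959 = 2244151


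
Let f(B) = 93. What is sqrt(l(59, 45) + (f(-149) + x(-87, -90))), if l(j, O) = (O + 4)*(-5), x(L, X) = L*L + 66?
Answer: sqrt(7483) ≈ 86.504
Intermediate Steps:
x(L, X) = 66 + L**2 (x(L, X) = L**2 + 66 = 66 + L**2)
l(j, O) = -20 - 5*O (l(j, O) = (4 + O)*(-5) = -20 - 5*O)
sqrt(l(59, 45) + (f(-149) + x(-87, -90))) = sqrt((-20 - 5*45) + (93 + (66 + (-87)**2))) = sqrt((-20 - 225) + (93 + (66 + 7569))) = sqrt(-245 + (93 + 7635)) = sqrt(-245 + 7728) = sqrt(7483)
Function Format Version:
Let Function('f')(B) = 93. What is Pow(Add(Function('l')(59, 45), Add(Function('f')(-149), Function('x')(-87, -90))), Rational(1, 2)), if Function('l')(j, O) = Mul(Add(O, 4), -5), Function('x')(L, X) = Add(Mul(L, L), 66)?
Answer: Pow(7483, Rational(1, 2)) ≈ 86.504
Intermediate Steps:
Function('x')(L, X) = Add(66, Pow(L, 2)) (Function('x')(L, X) = Add(Pow(L, 2), 66) = Add(66, Pow(L, 2)))
Function('l')(j, O) = Add(-20, Mul(-5, O)) (Function('l')(j, O) = Mul(Add(4, O), -5) = Add(-20, Mul(-5, O)))
Pow(Add(Function('l')(59, 45), Add(Function('f')(-149), Function('x')(-87, -90))), Rational(1, 2)) = Pow(Add(Add(-20, Mul(-5, 45)), Add(93, Add(66, Pow(-87, 2)))), Rational(1, 2)) = Pow(Add(Add(-20, -225), Add(93, Add(66, 7569))), Rational(1, 2)) = Pow(Add(-245, Add(93, 7635)), Rational(1, 2)) = Pow(Add(-245, 7728), Rational(1, 2)) = Pow(7483, Rational(1, 2))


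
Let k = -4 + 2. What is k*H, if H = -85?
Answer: 170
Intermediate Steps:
k = -2
k*H = -2*(-85) = 170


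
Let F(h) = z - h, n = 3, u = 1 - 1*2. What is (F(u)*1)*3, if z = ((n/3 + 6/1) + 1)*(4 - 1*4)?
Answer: 3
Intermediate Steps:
u = -1 (u = 1 - 2 = -1)
z = 0 (z = ((3/3 + 6/1) + 1)*(4 - 1*4) = ((3*(⅓) + 6*1) + 1)*(4 - 4) = ((1 + 6) + 1)*0 = (7 + 1)*0 = 8*0 = 0)
F(h) = -h (F(h) = 0 - h = -h)
(F(u)*1)*3 = (-1*(-1)*1)*3 = (1*1)*3 = 1*3 = 3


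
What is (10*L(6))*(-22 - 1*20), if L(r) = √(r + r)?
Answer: -840*√3 ≈ -1454.9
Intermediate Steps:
L(r) = √2*√r (L(r) = √(2*r) = √2*√r)
(10*L(6))*(-22 - 1*20) = (10*(√2*√6))*(-22 - 1*20) = (10*(2*√3))*(-22 - 20) = (20*√3)*(-42) = -840*√3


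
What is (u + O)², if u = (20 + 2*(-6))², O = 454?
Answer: 268324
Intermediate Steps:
u = 64 (u = (20 - 12)² = 8² = 64)
(u + O)² = (64 + 454)² = 518² = 268324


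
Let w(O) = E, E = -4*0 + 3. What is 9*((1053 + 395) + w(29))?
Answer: 13059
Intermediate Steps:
E = 3 (E = 0 + 3 = 3)
w(O) = 3
9*((1053 + 395) + w(29)) = 9*((1053 + 395) + 3) = 9*(1448 + 3) = 9*1451 = 13059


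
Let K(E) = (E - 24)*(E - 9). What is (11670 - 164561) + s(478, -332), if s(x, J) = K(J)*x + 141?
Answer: 57874538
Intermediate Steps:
K(E) = (-24 + E)*(-9 + E)
s(x, J) = 141 + x*(216 + J² - 33*J) (s(x, J) = (216 + J² - 33*J)*x + 141 = x*(216 + J² - 33*J) + 141 = 141 + x*(216 + J² - 33*J))
(11670 - 164561) + s(478, -332) = (11670 - 164561) + (141 + 478*(216 + (-332)² - 33*(-332))) = -152891 + (141 + 478*(216 + 110224 + 10956)) = -152891 + (141 + 478*121396) = -152891 + (141 + 58027288) = -152891 + 58027429 = 57874538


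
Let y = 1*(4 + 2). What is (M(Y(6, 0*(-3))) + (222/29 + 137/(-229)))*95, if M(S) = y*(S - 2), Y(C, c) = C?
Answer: 19593655/6641 ≈ 2950.4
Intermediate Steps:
y = 6 (y = 1*6 = 6)
M(S) = -12 + 6*S (M(S) = 6*(S - 2) = 6*(-2 + S) = -12 + 6*S)
(M(Y(6, 0*(-3))) + (222/29 + 137/(-229)))*95 = ((-12 + 6*6) + (222/29 + 137/(-229)))*95 = ((-12 + 36) + (222*(1/29) + 137*(-1/229)))*95 = (24 + (222/29 - 137/229))*95 = (24 + 46865/6641)*95 = (206249/6641)*95 = 19593655/6641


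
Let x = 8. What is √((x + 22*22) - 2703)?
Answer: I*√2211 ≈ 47.021*I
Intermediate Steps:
√((x + 22*22) - 2703) = √((8 + 22*22) - 2703) = √((8 + 484) - 2703) = √(492 - 2703) = √(-2211) = I*√2211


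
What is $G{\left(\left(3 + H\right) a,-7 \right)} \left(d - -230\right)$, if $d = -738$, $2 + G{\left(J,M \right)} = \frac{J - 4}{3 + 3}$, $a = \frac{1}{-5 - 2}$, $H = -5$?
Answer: $\frac{27940}{21} \approx 1330.5$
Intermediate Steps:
$a = - \frac{1}{7}$ ($a = \frac{1}{-7} = - \frac{1}{7} \approx -0.14286$)
$G{\left(J,M \right)} = - \frac{8}{3} + \frac{J}{6}$ ($G{\left(J,M \right)} = -2 + \frac{J - 4}{3 + 3} = -2 + \frac{-4 + J}{6} = -2 + \left(-4 + J\right) \frac{1}{6} = -2 + \left(- \frac{2}{3} + \frac{J}{6}\right) = - \frac{8}{3} + \frac{J}{6}$)
$G{\left(\left(3 + H\right) a,-7 \right)} \left(d - -230\right) = \left(- \frac{8}{3} + \frac{\left(3 - 5\right) \left(- \frac{1}{7}\right)}{6}\right) \left(-738 - -230\right) = \left(- \frac{8}{3} + \frac{\left(-2\right) \left(- \frac{1}{7}\right)}{6}\right) \left(-738 + 230\right) = \left(- \frac{8}{3} + \frac{1}{6} \cdot \frac{2}{7}\right) \left(-508\right) = \left(- \frac{8}{3} + \frac{1}{21}\right) \left(-508\right) = \left(- \frac{55}{21}\right) \left(-508\right) = \frac{27940}{21}$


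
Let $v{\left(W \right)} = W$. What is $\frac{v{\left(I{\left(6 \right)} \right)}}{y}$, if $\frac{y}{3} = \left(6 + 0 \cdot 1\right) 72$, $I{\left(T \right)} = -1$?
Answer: $- \frac{1}{1296} \approx -0.0007716$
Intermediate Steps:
$y = 1296$ ($y = 3 \left(6 + 0 \cdot 1\right) 72 = 3 \left(6 + 0\right) 72 = 3 \cdot 6 \cdot 72 = 3 \cdot 432 = 1296$)
$\frac{v{\left(I{\left(6 \right)} \right)}}{y} = - \frac{1}{1296}$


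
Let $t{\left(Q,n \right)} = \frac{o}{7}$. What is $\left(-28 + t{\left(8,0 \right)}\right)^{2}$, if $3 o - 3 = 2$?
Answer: $\frac{339889}{441} \approx 770.72$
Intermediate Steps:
$o = \frac{5}{3}$ ($o = 1 + \frac{1}{3} \cdot 2 = 1 + \frac{2}{3} = \frac{5}{3} \approx 1.6667$)
$t{\left(Q,n \right)} = \frac{5}{21}$ ($t{\left(Q,n \right)} = \frac{5}{3 \cdot 7} = \frac{5}{3} \cdot \frac{1}{7} = \frac{5}{21}$)
$\left(-28 + t{\left(8,0 \right)}\right)^{2} = \left(-28 + \frac{5}{21}\right)^{2} = \left(- \frac{583}{21}\right)^{2} = \frac{339889}{441}$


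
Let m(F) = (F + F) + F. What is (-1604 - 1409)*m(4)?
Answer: -36156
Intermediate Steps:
m(F) = 3*F (m(F) = 2*F + F = 3*F)
(-1604 - 1409)*m(4) = (-1604 - 1409)*(3*4) = -3013*12 = -36156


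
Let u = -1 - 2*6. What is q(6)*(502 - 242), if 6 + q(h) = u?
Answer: -4940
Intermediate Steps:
u = -13 (u = -1 - 12 = -13)
q(h) = -19 (q(h) = -6 - 13 = -19)
q(6)*(502 - 242) = -19*(502 - 242) = -19*260 = -4940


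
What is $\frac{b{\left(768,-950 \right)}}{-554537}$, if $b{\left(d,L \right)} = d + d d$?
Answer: $- \frac{590592}{554537} \approx -1.065$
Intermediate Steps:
$b{\left(d,L \right)} = d + d^{2}$
$\frac{b{\left(768,-950 \right)}}{-554537} = \frac{768 \left(1 + 768\right)}{-554537} = 768 \cdot 769 \left(- \frac{1}{554537}\right) = 590592 \left(- \frac{1}{554537}\right) = - \frac{590592}{554537}$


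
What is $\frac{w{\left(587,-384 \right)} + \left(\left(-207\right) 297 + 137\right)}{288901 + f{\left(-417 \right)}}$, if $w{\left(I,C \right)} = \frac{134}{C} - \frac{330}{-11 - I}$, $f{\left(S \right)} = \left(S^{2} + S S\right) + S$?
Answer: $- \frac{3521509889}{36526528896} \approx -0.09641$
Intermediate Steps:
$f{\left(S \right)} = S + 2 S^{2}$ ($f{\left(S \right)} = \left(S^{2} + S^{2}\right) + S = 2 S^{2} + S = S + 2 S^{2}$)
$w{\left(I,C \right)} = - \frac{330}{-11 - I} + \frac{134}{C}$
$\frac{w{\left(587,-384 \right)} + \left(\left(-207\right) 297 + 137\right)}{288901 + f{\left(-417 \right)}} = \frac{\frac{2 \left(737 + 67 \cdot 587 + 165 \left(-384\right)\right)}{\left(-384\right) \left(11 + 587\right)} + \left(\left(-207\right) 297 + 137\right)}{288901 - 417 \left(1 + 2 \left(-417\right)\right)} = \frac{2 \left(- \frac{1}{384}\right) \frac{1}{598} \left(737 + 39329 - 63360\right) + \left(-61479 + 137\right)}{288901 - 417 \left(1 - 834\right)} = \frac{2 \left(- \frac{1}{384}\right) \frac{1}{598} \left(-23294\right) - 61342}{288901 - -347361} = \frac{\frac{11647}{57408} - 61342}{288901 + 347361} = - \frac{3521509889}{57408 \cdot 636262} = \left(- \frac{3521509889}{57408}\right) \frac{1}{636262} = - \frac{3521509889}{36526528896}$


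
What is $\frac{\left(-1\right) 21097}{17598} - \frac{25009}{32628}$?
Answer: $- \frac{188076883}{95697924} \approx -1.9653$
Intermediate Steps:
$\frac{\left(-1\right) 21097}{17598} - \frac{25009}{32628} = \left(-21097\right) \frac{1}{17598} - \frac{25009}{32628} = - \frac{21097}{17598} - \frac{25009}{32628} = - \frac{188076883}{95697924}$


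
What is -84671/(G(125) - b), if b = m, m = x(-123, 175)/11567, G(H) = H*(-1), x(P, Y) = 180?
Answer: 979389457/1446055 ≈ 677.28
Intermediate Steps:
G(H) = -H
m = 180/11567 ≈ 0.015562
b = 180/11567 ≈ 0.015562
-84671/(G(125) - b) = -84671/(-1*125 - 1*180/11567) = -84671/(-125 - 180/11567) = -84671/(-1446055/11567) = -84671*(-11567/1446055) = 979389457/1446055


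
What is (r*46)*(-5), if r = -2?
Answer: 460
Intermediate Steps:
(r*46)*(-5) = -2*46*(-5) = -92*(-5) = 460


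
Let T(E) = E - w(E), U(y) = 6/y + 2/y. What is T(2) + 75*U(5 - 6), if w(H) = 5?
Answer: -603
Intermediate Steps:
U(y) = 8/y
T(E) = -5 + E (T(E) = E - 1*5 = E - 5 = -5 + E)
T(2) + 75*U(5 - 6) = (-5 + 2) + 75*(8/(5 - 6)) = -3 + 75*(8/(-1)) = -3 + 75*(8*(-1)) = -3 + 75*(-8) = -3 - 600 = -603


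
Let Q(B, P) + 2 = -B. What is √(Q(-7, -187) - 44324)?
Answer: I*√44319 ≈ 210.52*I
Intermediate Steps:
Q(B, P) = -2 - B
√(Q(-7, -187) - 44324) = √((-2 - 1*(-7)) - 44324) = √((-2 + 7) - 44324) = √(5 - 44324) = √(-44319) = I*√44319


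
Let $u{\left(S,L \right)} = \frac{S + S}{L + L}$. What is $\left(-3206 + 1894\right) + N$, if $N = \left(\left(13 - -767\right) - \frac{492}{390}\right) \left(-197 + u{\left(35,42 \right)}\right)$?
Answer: $- \frac{30044533}{195} \approx -1.5407 \cdot 10^{5}$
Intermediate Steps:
$u{\left(S,L \right)} = \frac{S}{L}$ ($u{\left(S,L \right)} = \frac{2 S}{2 L} = 2 S \frac{1}{2 L} = \frac{S}{L}$)
$N = - \frac{29788693}{195}$ ($N = \left(\left(13 - -767\right) - \frac{492}{390}\right) \left(-197 + \frac{35}{42}\right) = \left(\left(13 + 767\right) - \frac{82}{65}\right) \left(-197 + 35 \cdot \frac{1}{42}\right) = \left(780 - \frac{82}{65}\right) \left(-197 + \frac{5}{6}\right) = \frac{50618}{65} \left(- \frac{1177}{6}\right) = - \frac{29788693}{195} \approx -1.5276 \cdot 10^{5}$)
$\left(-3206 + 1894\right) + N = \left(-3206 + 1894\right) - \frac{29788693}{195} = -1312 - \frac{29788693}{195} = - \frac{30044533}{195}$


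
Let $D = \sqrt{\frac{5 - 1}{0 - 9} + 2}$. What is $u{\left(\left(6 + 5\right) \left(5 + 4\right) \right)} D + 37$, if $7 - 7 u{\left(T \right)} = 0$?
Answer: $37 + \frac{\sqrt{14}}{3} \approx 38.247$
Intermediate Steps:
$u{\left(T \right)} = 1$ ($u{\left(T \right)} = 1 - 0 = 1 + 0 = 1$)
$D = \frac{\sqrt{14}}{3}$ ($D = \sqrt{\frac{4}{-9} + 2} = \sqrt{4 \left(- \frac{1}{9}\right) + 2} = \sqrt{- \frac{4}{9} + 2} = \sqrt{\frac{14}{9}} = \frac{\sqrt{14}}{3} \approx 1.2472$)
$u{\left(\left(6 + 5\right) \left(5 + 4\right) \right)} D + 37 = 1 \frac{\sqrt{14}}{3} + 37 = \frac{\sqrt{14}}{3} + 37 = 37 + \frac{\sqrt{14}}{3}$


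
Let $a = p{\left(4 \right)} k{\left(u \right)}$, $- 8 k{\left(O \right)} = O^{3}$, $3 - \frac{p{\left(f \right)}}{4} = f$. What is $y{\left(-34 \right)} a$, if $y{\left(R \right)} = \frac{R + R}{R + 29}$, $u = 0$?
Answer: $0$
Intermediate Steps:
$p{\left(f \right)} = 12 - 4 f$
$k{\left(O \right)} = - \frac{O^{3}}{8}$
$a = 0$ ($a = \left(12 - 16\right) \left(- \frac{0^{3}}{8}\right) = \left(12 - 16\right) \left(\left(- \frac{1}{8}\right) 0\right) = \left(-4\right) 0 = 0$)
$y{\left(R \right)} = \frac{2 R}{29 + R}$
$y{\left(-34 \right)} a = 2 \left(-34\right) \frac{1}{29 - 34} \cdot 0 = 2 \left(-34\right) \frac{1}{-5} \cdot 0 = 2 \left(-34\right) \left(- \frac{1}{5}\right) 0 = \frac{68}{5} \cdot 0 = 0$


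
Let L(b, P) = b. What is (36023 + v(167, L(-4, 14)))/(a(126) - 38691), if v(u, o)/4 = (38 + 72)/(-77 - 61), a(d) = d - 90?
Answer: -2485367/2667195 ≈ -0.93183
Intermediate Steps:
a(d) = -90 + d
v(u, o) = -220/69 (v(u, o) = 4*((38 + 72)/(-77 - 61)) = 4*(110/(-138)) = 4*(110*(-1/138)) = 4*(-55/69) = -220/69)
(36023 + v(167, L(-4, 14)))/(a(126) - 38691) = (36023 - 220/69)/((-90 + 126) - 38691) = 2485367/(69*(36 - 38691)) = (2485367/69)/(-38655) = (2485367/69)*(-1/38655) = -2485367/2667195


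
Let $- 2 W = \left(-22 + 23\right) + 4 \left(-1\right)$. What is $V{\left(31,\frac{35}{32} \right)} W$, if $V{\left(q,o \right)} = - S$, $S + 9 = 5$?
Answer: $6$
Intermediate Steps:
$S = -4$ ($S = -9 + 5 = -4$)
$W = \frac{3}{2}$ ($W = - \frac{\left(-22 + 23\right) + 4 \left(-1\right)}{2} = - \frac{1 - 4}{2} = \left(- \frac{1}{2}\right) \left(-3\right) = \frac{3}{2} \approx 1.5$)
$V{\left(q,o \right)} = 4$ ($V{\left(q,o \right)} = \left(-1\right) \left(-4\right) = 4$)
$V{\left(31,\frac{35}{32} \right)} W = 4 \cdot \frac{3}{2} = 6$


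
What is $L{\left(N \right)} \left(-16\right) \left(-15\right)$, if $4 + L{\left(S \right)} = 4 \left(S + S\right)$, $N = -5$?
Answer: $-10560$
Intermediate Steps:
$L{\left(S \right)} = -4 + 8 S$ ($L{\left(S \right)} = -4 + 4 \left(S + S\right) = -4 + 4 \cdot 2 S = -4 + 8 S$)
$L{\left(N \right)} \left(-16\right) \left(-15\right) = \left(-4 + 8 \left(-5\right)\right) \left(-16\right) \left(-15\right) = \left(-4 - 40\right) \left(-16\right) \left(-15\right) = \left(-44\right) \left(-16\right) \left(-15\right) = 704 \left(-15\right) = -10560$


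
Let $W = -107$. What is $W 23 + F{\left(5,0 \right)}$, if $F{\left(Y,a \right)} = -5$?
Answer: $-2466$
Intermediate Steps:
$W 23 + F{\left(5,0 \right)} = \left(-107\right) 23 - 5 = -2461 - 5 = -2466$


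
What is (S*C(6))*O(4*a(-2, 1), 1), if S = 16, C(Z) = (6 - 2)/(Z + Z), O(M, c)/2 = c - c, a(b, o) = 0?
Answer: 0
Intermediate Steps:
O(M, c) = 0 (O(M, c) = 2*(c - c) = 2*0 = 0)
C(Z) = 2/Z (C(Z) = 4/((2*Z)) = 4*(1/(2*Z)) = 2/Z)
(S*C(6))*O(4*a(-2, 1), 1) = (16*(2/6))*0 = (16*(2*(⅙)))*0 = (16*(⅓))*0 = (16/3)*0 = 0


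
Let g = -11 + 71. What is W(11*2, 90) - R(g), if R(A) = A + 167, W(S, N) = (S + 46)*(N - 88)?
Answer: -91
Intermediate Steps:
W(S, N) = (-88 + N)*(46 + S) (W(S, N) = (46 + S)*(-88 + N) = (-88 + N)*(46 + S))
g = 60
R(A) = 167 + A
W(11*2, 90) - R(g) = (-4048 - 968*2 + 46*90 + 90*(11*2)) - (167 + 60) = (-4048 - 88*22 + 4140 + 90*22) - 1*227 = (-4048 - 1936 + 4140 + 1980) - 227 = 136 - 227 = -91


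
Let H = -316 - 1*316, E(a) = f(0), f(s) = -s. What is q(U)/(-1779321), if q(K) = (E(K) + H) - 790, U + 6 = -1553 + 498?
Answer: 474/593107 ≈ 0.00079918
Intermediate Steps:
U = -1061 (U = -6 + (-1553 + 498) = -6 - 1055 = -1061)
E(a) = 0 (E(a) = -1*0 = 0)
H = -632 (H = -316 - 316 = -632)
q(K) = -1422 (q(K) = (0 - 632) - 790 = -632 - 790 = -1422)
q(U)/(-1779321) = -1422/(-1779321) = -1422*(-1/1779321) = 474/593107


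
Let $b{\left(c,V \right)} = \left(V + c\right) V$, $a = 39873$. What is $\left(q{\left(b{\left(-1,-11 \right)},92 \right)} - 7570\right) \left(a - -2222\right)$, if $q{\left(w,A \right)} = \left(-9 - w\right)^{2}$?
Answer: $518231545$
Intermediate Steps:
$b{\left(c,V \right)} = V \left(V + c\right)$
$\left(q{\left(b{\left(-1,-11 \right)},92 \right)} - 7570\right) \left(a - -2222\right) = \left(\left(9 - 11 \left(-11 - 1\right)\right)^{2} - 7570\right) \left(39873 - -2222\right) = \left(\left(9 - -132\right)^{2} - 7570\right) \left(39873 + \left(-6489 + 8711\right)\right) = \left(\left(9 + 132\right)^{2} - 7570\right) \left(39873 + 2222\right) = \left(141^{2} - 7570\right) 42095 = \left(19881 - 7570\right) 42095 = 12311 \cdot 42095 = 518231545$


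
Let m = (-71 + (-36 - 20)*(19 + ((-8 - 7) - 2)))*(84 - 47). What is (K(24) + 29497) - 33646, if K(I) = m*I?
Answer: -166653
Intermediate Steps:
m = -6771 (m = (-71 - 56*(19 + (-15 - 2)))*37 = (-71 - 56*(19 - 17))*37 = (-71 - 56*2)*37 = (-71 - 112)*37 = -183*37 = -6771)
K(I) = -6771*I
(K(24) + 29497) - 33646 = (-6771*24 + 29497) - 33646 = (-162504 + 29497) - 33646 = -133007 - 33646 = -166653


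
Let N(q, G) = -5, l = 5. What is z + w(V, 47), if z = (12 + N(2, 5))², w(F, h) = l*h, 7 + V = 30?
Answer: 284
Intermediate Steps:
V = 23 (V = -7 + 30 = 23)
w(F, h) = 5*h
z = 49 (z = (12 - 5)² = 7² = 49)
z + w(V, 47) = 49 + 5*47 = 49 + 235 = 284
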